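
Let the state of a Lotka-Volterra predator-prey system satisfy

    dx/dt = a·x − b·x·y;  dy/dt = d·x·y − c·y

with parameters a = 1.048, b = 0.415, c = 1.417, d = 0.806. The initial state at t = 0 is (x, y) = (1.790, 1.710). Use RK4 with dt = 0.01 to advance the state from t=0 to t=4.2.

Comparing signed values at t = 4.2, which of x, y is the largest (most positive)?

largest component: y

t=0.000: state=(1.790, 1.710)
step 1 (dt=0.01): k1=(0.606, 0.044), k2=(0.607, 0.048), k3=(0.606, 0.048), k4=(0.607, 0.052); state += dt/6·(k1+2k2+2k3+k4)
t=0.010: state=(1.796, 1.710)
t=0.020: state=(1.802, 1.711)
t=0.030: state=(1.808, 1.712)
continuing one RK4 step at a time; state shown every 20 steps (Δt=0.2):
t=0.200: state=(1.914, 1.736)
t=0.400: state=(2.039, 1.798)
t=0.600: state=(2.157, 1.900)
t=0.800: state=(2.259, 2.043)
t=1.000: state=(2.334, 2.229)
t=1.200: state=(2.370, 2.455)
t=1.400: state=(2.359, 2.709)
t=1.600: state=(2.299, 2.972)
t=1.800: state=(2.192, 3.217)
t=2.000: state=(2.052, 3.412)
t=2.200: state=(1.896, 3.533)
t=2.400: state=(1.740, 3.567)
t=2.600: state=(1.599, 3.516)
t=2.800: state=(1.479, 3.392)
t=3.000: state=(1.386, 3.218)
t=3.200: state=(1.320, 3.014)
t=3.400: state=(1.279, 2.798)
t=3.600: state=(1.261, 2.585)
t=3.800: state=(1.266, 2.386)
t=4.000: state=(1.290, 2.208)
t=4.200: state=(1.333, 2.054)
compare at T: x=1.333, y=2.054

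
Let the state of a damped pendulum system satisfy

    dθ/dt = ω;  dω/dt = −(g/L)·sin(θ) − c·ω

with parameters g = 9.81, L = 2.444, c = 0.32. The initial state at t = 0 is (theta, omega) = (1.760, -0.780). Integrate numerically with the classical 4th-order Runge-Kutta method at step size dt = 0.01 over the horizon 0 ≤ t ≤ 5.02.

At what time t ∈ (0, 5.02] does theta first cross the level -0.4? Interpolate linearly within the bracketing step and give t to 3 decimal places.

t = 0.997

t=0.000: state=(1.760, -0.780)
step 1 (dt=0.01): k1=(-0.780, -3.693), k2=(-0.798, -3.690), k3=(-0.798, -3.690), k4=(-0.817, -3.687); state += dt/6·(k1+2k2+2k3+k4)
t=0.010: state=(1.752, -0.817)
t=0.020: state=(1.744, -0.854)
t=0.030: state=(1.735, -0.891)
continuing one RK4 step at a time; state shown every 20 steps (Δt=0.2):
t=0.200: state=(1.531, -1.505)
t=0.400: state=(1.162, -2.167)
t=0.600: state=(0.676, -2.647)
t=0.800: state=(0.126, -2.783)
t=0.990: state=(-0.383, -2.520)
next step: t=1.000: state=(-0.408, -2.496) — theta has crossed -0.4
linear interpolation between t=0.990 (-0.38316) and t=1.000 (-0.40824) → t≈0.997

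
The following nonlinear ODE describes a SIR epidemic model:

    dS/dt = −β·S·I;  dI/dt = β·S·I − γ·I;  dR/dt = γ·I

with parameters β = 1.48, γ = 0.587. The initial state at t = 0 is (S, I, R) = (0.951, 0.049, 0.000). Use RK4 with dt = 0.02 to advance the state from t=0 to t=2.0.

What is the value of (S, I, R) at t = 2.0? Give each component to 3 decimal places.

t=0.000: state=(0.951, 0.049, 0.000)
step 1 (dt=0.02): k1=(-0.069, 0.040, 0.029), k2=(-0.069, 0.040, 0.029), k3=(-0.069, 0.040, 0.029), k4=(-0.070, 0.041, 0.029); state += dt/6·(k1+2k2+2k3+k4)
t=0.020: state=(0.950, 0.050, 0.001)
t=0.040: state=(0.948, 0.051, 0.001)
t=0.060: state=(0.947, 0.051, 0.002)
continuing one RK4 step at a time; state shown every 5 steps (Δt=0.1):
t=0.100: state=(0.944, 0.053, 0.003)
t=0.200: state=(0.936, 0.058, 0.006)
t=0.300: state=(0.928, 0.062, 0.010)
t=0.400: state=(0.919, 0.067, 0.014)
t=0.500: state=(0.910, 0.073, 0.018)
t=0.600: state=(0.899, 0.078, 0.022)
t=0.700: state=(0.889, 0.084, 0.027)
t=0.800: state=(0.877, 0.091, 0.032)
t=0.900: state=(0.865, 0.097, 0.038)
t=1.000: state=(0.852, 0.104, 0.043)
t=1.100: state=(0.839, 0.111, 0.050)
t=1.200: state=(0.825, 0.119, 0.057)
t=1.300: state=(0.810, 0.126, 0.064)
t=1.400: state=(0.794, 0.134, 0.071)
t=1.500: state=(0.778, 0.142, 0.080)
t=1.600: state=(0.762, 0.150, 0.088)
t=1.700: state=(0.744, 0.158, 0.097)
t=1.800: state=(0.727, 0.167, 0.107)
t=1.900: state=(0.708, 0.175, 0.117)
t=2.000: state=(0.690, 0.183, 0.127)

(S, I, R) = (0.690, 0.183, 0.127)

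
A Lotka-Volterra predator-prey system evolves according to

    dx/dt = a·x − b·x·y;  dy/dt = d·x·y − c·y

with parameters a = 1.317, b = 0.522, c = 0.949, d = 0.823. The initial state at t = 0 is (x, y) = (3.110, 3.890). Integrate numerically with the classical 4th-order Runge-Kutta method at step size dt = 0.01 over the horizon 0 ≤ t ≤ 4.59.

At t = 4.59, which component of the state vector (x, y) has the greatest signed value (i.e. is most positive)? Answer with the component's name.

t=0.000: state=(3.110, 3.890)
step 1 (dt=0.01): k1=(-2.219, 6.265), k2=(-2.262, 6.280), k3=(-2.262, 6.279), k4=(-2.304, 6.293); state += dt/6·(k1+2k2+2k3+k4)
t=0.010: state=(3.087, 3.953)
t=0.020: state=(3.064, 4.016)
t=0.030: state=(3.040, 4.079)
continuing one RK4 step at a time; state shown every 20 steps (Δt=0.2):
t=0.200: state=(2.525, 5.133)
t=0.400: state=(1.823, 6.071)
t=0.600: state=(1.228, 6.440)
t=0.800: state=(0.819, 6.288)
t=1.000: state=(0.566, 5.819)
t=1.200: state=(0.414, 5.212)
t=1.400: state=(0.323, 4.577)
t=1.600: state=(0.269, 3.973)
t=1.800: state=(0.238, 3.426)
t=2.000: state=(0.222, 2.942)
t=2.200: state=(0.218, 2.523)
t=2.400: state=(0.222, 2.164)
t=2.600: state=(0.234, 1.858)
t=2.800: state=(0.255, 1.600)
t=3.000: state=(0.284, 1.383)
t=3.200: state=(0.323, 1.202)
t=3.400: state=(0.373, 1.053)
t=3.600: state=(0.438, 0.931)
t=3.800: state=(0.520, 0.833)
t=4.000: state=(0.623, 0.756)
t=4.200: state=(0.751, 0.700)
t=4.400: state=(0.911, 0.664)
t=4.590: state=(1.096, 0.648)
compare at T: x=1.096, y=0.648

largest component: x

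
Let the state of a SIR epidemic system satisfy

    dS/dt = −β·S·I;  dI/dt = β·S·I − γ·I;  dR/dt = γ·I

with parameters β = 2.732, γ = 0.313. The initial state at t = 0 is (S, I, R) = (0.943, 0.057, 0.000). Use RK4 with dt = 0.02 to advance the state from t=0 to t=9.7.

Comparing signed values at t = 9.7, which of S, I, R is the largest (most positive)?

t=0.000: state=(0.943, 0.057, 0.000)
step 1 (dt=0.02): k1=(-0.147, 0.129, 0.018), k2=(-0.150, 0.132, 0.018), k3=(-0.150, 0.132, 0.018), k4=(-0.153, 0.134, 0.019); state += dt/6·(k1+2k2+2k3+k4)
t=0.020: state=(0.940, 0.060, 0.000)
t=0.040: state=(0.937, 0.062, 0.001)
t=0.060: state=(0.934, 0.065, 0.001)
continuing one RK4 step at a time; state shown every 25 steps (Δt=0.5):
t=0.500: state=(0.819, 0.165, 0.016)
t=1.000: state=(0.574, 0.369, 0.057)
t=1.500: state=(0.299, 0.569, 0.131)
t=2.000: state=(0.129, 0.643, 0.228)
t=2.500: state=(0.054, 0.618, 0.328)
t=3.000: state=(0.024, 0.556, 0.420)
t=3.500: state=(0.012, 0.487, 0.501)
t=4.000: state=(0.006, 0.421, 0.572)
t=4.500: state=(0.004, 0.363, 0.634)
t=5.000: state=(0.002, 0.311, 0.686)
t=5.500: state=(0.002, 0.267, 0.731)
t=6.000: state=(0.001, 0.229, 0.770)
t=6.500: state=(0.001, 0.196, 0.803)
t=7.000: state=(0.001, 0.168, 0.832)
t=7.500: state=(0.001, 0.144, 0.856)
t=8.000: state=(0.000, 0.123, 0.877)
t=8.500: state=(0.000, 0.105, 0.895)
t=9.000: state=(0.000, 0.090, 0.910)
t=9.500: state=(0.000, 0.077, 0.923)
t=9.700: state=(0.000, 0.072, 0.927)
compare at T: S=0.000, I=0.072, R=0.927

largest component: R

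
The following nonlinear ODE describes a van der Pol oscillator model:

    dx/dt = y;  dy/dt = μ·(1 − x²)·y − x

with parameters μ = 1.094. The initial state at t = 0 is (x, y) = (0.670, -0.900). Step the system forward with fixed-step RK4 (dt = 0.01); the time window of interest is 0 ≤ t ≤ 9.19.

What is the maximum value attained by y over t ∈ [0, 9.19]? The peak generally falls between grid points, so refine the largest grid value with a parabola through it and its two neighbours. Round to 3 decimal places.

t=0.000: state=(0.670, -0.900)
step 1 (dt=0.01): k1=(-0.900, -1.213), k2=(-0.906, -1.218), k3=(-0.906, -1.218), k4=(-0.912, -1.223); state += dt/6·(k1+2k2+2k3+k4)
t=0.010: state=(0.661, -0.912)
t=0.020: state=(0.652, -0.924)
t=0.030: state=(0.642, -0.937)
continuing one RK4 step at a time; state shown every 50 steps (Δt=0.5):
t=0.500: state=(0.042, -1.672)
t=1.000: state=(-0.989, -2.223)
t=1.500: state=(-1.769, -0.687)
t=2.000: state=(-1.809, 0.324)
t=2.500: state=(-1.553, 0.660)
t=3.000: state=(-1.151, 0.972)
t=3.500: state=(-0.533, 1.581)
t=4.000: state=(0.523, 2.654)
t=4.500: state=(1.734, 1.543)
t=5.000: state=(1.999, -0.147)
t=5.500: state=(1.804, -0.548)
t=6.000: state=(1.477, -0.764)
t=6.500: state=(1.019, -1.107)
t=7.000: state=(0.302, -1.862)
t=7.500: state=(-0.902, -2.772)
t=8.000: state=(-1.905, -0.870)
t=8.500: state=(-1.970, 0.318)
t=9.000: state=(-1.728, 0.607)
t=9.190: state=(-1.605, 0.685)
largest grid value and its neighbours: y(4.110)=2.75725, y(4.120)=2.75799, y(4.130)=2.75703
parabola through these three points peaks at t≈4.119 with y≈2.75799

max y = 2.758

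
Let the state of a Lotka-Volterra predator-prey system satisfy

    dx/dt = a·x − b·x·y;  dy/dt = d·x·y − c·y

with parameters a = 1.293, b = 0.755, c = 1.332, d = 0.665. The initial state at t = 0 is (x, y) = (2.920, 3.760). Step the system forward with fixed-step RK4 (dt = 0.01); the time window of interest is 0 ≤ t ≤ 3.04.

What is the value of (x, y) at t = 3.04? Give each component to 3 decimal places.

(x, y) = (1.532, 0.549)

t=0.000: state=(2.920, 3.760)
step 1 (dt=0.01): k1=(-4.514, 2.293), k2=(-4.504, 2.243), k3=(-4.503, 2.243), k4=(-4.493, 2.193); state += dt/6·(k1+2k2+2k3+k4)
t=0.010: state=(2.875, 3.782)
t=0.020: state=(2.830, 3.804)
t=0.030: state=(2.786, 3.824)
continuing one RK4 step at a time; state shown every 10 steps (Δt=0.1):
t=0.100: state=(2.483, 3.938)
t=0.200: state=(2.092, 4.012)
t=0.300: state=(1.759, 3.990)
t=0.400: state=(1.486, 3.889)
t=0.500: state=(1.268, 3.730)
t=0.600: state=(1.097, 3.531)
t=0.700: state=(0.964, 3.309)
t=0.800: state=(0.862, 3.077)
t=0.900: state=(0.785, 2.845)
t=1.000: state=(0.727, 2.618)
t=1.100: state=(0.684, 2.402)
t=1.200: state=(0.655, 2.198)
t=1.300: state=(0.636, 2.008)
t=1.400: state=(0.626, 1.833)
t=1.500: state=(0.624, 1.672)
t=1.600: state=(0.629, 1.526)
t=1.700: state=(0.642, 1.393)
t=1.800: state=(0.660, 1.273)
t=1.900: state=(0.686, 1.165)
t=2.000: state=(0.717, 1.069)
t=2.100: state=(0.755, 0.982)
t=2.200: state=(0.800, 0.905)
t=2.300: state=(0.853, 0.837)
t=2.400: state=(0.913, 0.777)
t=2.500: state=(0.982, 0.724)
t=2.600: state=(1.060, 0.679)
t=2.700: state=(1.148, 0.639)
t=2.800: state=(1.247, 0.606)
t=2.900: state=(1.357, 0.578)
t=3.000: state=(1.479, 0.556)
t=3.040: state=(1.532, 0.549)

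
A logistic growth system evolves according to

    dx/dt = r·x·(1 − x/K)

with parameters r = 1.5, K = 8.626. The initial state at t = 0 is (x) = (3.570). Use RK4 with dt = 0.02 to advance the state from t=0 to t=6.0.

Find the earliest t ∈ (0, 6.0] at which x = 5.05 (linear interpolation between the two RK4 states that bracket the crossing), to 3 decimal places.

t=0.000: state=(3.570)
step 1 (dt=0.02): k1=(3.139), k2=(3.147), k3=(3.147), k4=(3.154); state += dt/6·(k1+2k2+2k3+k4)
t=0.020: state=(3.633)
t=0.040: state=(3.696)
t=0.060: state=(3.760)
continuing one RK4 step at a time; state shown every 10 steps (Δt=0.2):
t=0.200: state=(4.209)
t=0.400: state=(4.854)
t=0.460: state=(5.043)
next step: t=0.480: state=(5.106) — x has crossed 5.05
linear interpolation between t=0.460 (5.04340) and t=0.480 (5.10607) → t≈0.462

t = 0.462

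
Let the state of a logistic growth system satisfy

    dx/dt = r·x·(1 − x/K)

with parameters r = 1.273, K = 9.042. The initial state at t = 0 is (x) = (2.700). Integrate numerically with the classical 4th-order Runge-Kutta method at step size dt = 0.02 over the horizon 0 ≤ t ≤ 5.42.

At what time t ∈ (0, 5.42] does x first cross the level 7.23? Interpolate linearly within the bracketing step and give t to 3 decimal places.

t = 1.758

t=0.000: state=(2.700)
step 1 (dt=0.02): k1=(2.411), k2=(2.423), k3=(2.423), k4=(2.435); state += dt/6·(k1+2k2+2k3+k4)
t=0.020: state=(2.748)
t=0.040: state=(2.797)
t=0.060: state=(2.847)
continuing one RK4 step at a time; state shown every 10 steps (Δt=0.2):
t=0.200: state=(3.205)
t=0.400: state=(3.749)
t=0.600: state=(4.317)
t=0.800: state=(4.892)
t=1.000: state=(5.455)
t=1.200: state=(5.989)
t=1.400: state=(6.481)
t=1.600: state=(6.921)
t=1.740: state=(7.197)
next step: t=1.760: state=(7.234) — x has crossed 7.23
linear interpolation between t=1.740 (7.19684) and t=1.760 (7.23395) → t≈1.758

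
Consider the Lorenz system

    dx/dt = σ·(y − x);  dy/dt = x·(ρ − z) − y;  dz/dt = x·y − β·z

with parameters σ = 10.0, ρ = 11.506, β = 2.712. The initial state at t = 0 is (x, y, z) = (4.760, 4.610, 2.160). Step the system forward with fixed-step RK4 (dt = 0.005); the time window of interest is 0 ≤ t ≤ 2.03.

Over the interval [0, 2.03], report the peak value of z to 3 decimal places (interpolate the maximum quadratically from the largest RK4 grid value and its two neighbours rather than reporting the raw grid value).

t=0.000: state=(4.760, 4.610, 2.160)
step 1 (dt=0.005): k1=(-1.500, 39.877, 16.086), k2=(-0.466, 39.551, 16.433), k3=(-0.500, 39.572, 16.439), k4=(0.504, 39.265, 16.793); state += dt/6·(k1+2k2+2k3+k4)
t=0.005: state=(4.758, 4.808, 2.242)
t=0.010: state=(4.765, 5.003, 2.328)
t=0.015: state=(4.781, 5.195, 2.417)
continuing one RK4 step at a time; state shown every 20 steps (Δt=0.1):
t=0.100: state=(6.028, 8.230, 4.685)
t=0.200: state=(8.378, 10.425, 9.731)
t=0.300: state=(9.167, 8.382, 15.127)
t=0.400: state=(7.041, 4.065, 15.981)
t=0.500: state=(4.215, 1.856, 13.531)
t=0.600: state=(2.525, 1.461, 10.763)
t=0.700: state=(1.925, 1.709, 8.498)
t=0.800: state=(1.975, 2.258, 6.809)
t=0.900: state=(2.462, 3.153, 5.713)
t=1.000: state=(3.374, 4.520, 5.337)
t=1.100: state=(4.757, 6.361, 6.026)
t=1.200: state=(6.455, 8.125, 8.240)
t=1.300: state=(7.728, 8.395, 11.621)
t=1.400: state=(7.528, 6.482, 13.988)
t=1.500: state=(5.983, 4.192, 13.793)
t=1.600: state=(4.367, 3.051, 12.089)
t=1.700: state=(3.440, 2.891, 10.191)
t=1.800: state=(3.214, 3.280, 8.646)
t=1.900: state=(3.522, 4.053, 7.662)
t=2.000: state=(4.248, 5.153, 7.409)
t=2.030: state=(4.533, 5.527, 7.506)
largest grid value and its neighbours: z(0.360)=16.25510, z(0.365)=16.25984, z(0.370)=16.25237
parabola through these three points peaks at t≈0.364 with z≈16.25992

max z = 16.260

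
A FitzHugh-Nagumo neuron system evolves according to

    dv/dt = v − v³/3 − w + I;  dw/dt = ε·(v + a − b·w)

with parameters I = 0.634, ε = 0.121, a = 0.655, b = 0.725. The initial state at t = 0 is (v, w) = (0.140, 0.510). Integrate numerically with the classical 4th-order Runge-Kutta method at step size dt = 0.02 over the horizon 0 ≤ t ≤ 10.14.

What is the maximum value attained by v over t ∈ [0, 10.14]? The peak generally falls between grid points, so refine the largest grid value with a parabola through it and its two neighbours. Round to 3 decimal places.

t=0.000: state=(0.140, 0.510)
step 1 (dt=0.02): k1=(0.263, 0.051), k2=(0.265, 0.052), k3=(0.265, 0.052), k4=(0.267, 0.052); state += dt/6·(k1+2k2+2k3+k4)
t=0.020: state=(0.145, 0.511)
t=0.040: state=(0.151, 0.512)
t=0.060: state=(0.156, 0.513)
continuing one RK4 step at a time; state shown every 25 steps (Δt=0.5):
t=0.500: state=(0.301, 0.540)
t=1.000: state=(0.531, 0.580)
t=1.500: state=(0.829, 0.633)
t=2.000: state=(1.141, 0.704)
t=2.500: state=(1.377, 0.787)
t=3.000: state=(1.496, 0.878)
t=3.500: state=(1.528, 0.969)
t=4.000: state=(1.511, 1.056)
t=4.500: state=(1.472, 1.138)
t=5.000: state=(1.419, 1.213)
t=5.500: state=(1.359, 1.282)
t=6.000: state=(1.293, 1.345)
t=6.500: state=(1.221, 1.400)
t=7.000: state=(1.141, 1.449)
t=7.500: state=(1.051, 1.490)
t=8.000: state=(0.947, 1.524)
t=8.500: state=(0.821, 1.550)
t=9.000: state=(0.662, 1.566)
t=9.500: state=(0.443, 1.571)
t=10.000: state=(0.117, 1.560)
t=10.140: state=(-0.004, 1.552)
largest grid value and its neighbours: v(3.500)=1.52779, v(3.520)=1.52784, v(3.540)=1.52782
parabola through these three points peaks at t≈3.523 with v≈1.52784

max v = 1.528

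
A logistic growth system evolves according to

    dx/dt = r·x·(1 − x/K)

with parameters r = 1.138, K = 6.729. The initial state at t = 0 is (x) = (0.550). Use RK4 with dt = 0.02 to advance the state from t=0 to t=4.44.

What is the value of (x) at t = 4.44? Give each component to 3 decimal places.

t=0.000: state=(0.550)
step 1 (dt=0.02): k1=(0.575), k2=(0.580), k3=(0.580), k4=(0.586); state += dt/6·(k1+2k2+2k3+k4)
t=0.020: state=(0.562)
t=0.040: state=(0.573)
t=0.060: state=(0.585)
continuing one RK4 step at a time; state shown every 10 steps (Δt=0.2):
t=0.200: state=(0.676)
t=0.400: state=(0.828)
t=0.600: state=(1.008)
t=0.800: state=(1.219)
t=1.000: state=(1.463)
t=1.200: state=(1.740)
t=1.400: state=(2.049)
t=1.600: state=(2.387)
t=1.800: state=(2.748)
t=2.000: state=(3.124)
t=2.200: state=(3.507)
t=2.400: state=(3.885)
t=2.600: state=(4.251)
t=2.800: state=(4.596)
t=3.000: state=(4.913)
t=3.200: state=(5.198)
t=3.400: state=(5.451)
t=3.600: state=(5.670)
t=3.800: state=(5.858)
t=4.000: state=(6.016)
t=4.200: state=(6.149)
t=4.400: state=(6.259)
t=4.440: state=(6.278)

(x) = (6.278)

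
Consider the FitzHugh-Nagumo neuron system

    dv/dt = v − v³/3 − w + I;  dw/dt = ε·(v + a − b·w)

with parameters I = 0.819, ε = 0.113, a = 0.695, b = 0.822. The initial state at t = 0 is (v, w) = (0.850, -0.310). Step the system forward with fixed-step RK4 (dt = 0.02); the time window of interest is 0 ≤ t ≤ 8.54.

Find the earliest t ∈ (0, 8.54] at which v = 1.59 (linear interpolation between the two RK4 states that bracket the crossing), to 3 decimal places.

t=0.000: state=(0.850, -0.310)
step 1 (dt=0.02): k1=(1.774, 0.203), k2=(1.777, 0.205), k3=(1.777, 0.205), k4=(1.779, 0.207); state += dt/6·(k1+2k2+2k3+k4)
t=0.020: state=(0.886, -0.306)
t=0.040: state=(0.921, -0.302)
t=0.060: state=(0.957, -0.297)
t=0.440: state=(1.570, -0.204)
next step: t=0.460: state=(1.595, -0.198) — v has crossed 1.59
linear interpolation between t=0.440 (1.56963) and t=0.460 (1.59525) → t≈0.456

t = 0.456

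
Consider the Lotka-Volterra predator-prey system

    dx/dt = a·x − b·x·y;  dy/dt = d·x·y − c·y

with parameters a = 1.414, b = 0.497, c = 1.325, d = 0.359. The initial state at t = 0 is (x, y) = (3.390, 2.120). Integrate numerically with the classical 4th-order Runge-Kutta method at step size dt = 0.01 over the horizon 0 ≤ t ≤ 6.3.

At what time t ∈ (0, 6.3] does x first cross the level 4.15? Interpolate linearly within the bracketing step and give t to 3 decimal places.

t=0.000: state=(3.390, 2.120)
step 1 (dt=0.01): k1=(1.222, -0.229), k2=(1.226, -0.224), k3=(1.226, -0.224), k4=(1.230, -0.219); state += dt/6·(k1+2k2+2k3+k4)
t=0.010: state=(3.402, 2.118)
t=0.020: state=(3.415, 2.116)
t=0.030: state=(3.427, 2.114)
continuing one RK4 step at a time; state shown every 25 steps (Δt=0.25):
t=0.250: state=(3.718, 2.093)
t=0.500: state=(4.075, 2.132)
t=0.550: state=(4.147, 2.148)
next step: t=0.560: state=(4.161, 2.152) — x has crossed 4.15
linear interpolation between t=0.550 (4.14712) and t=0.560 (4.16147) → t≈0.552

t = 0.552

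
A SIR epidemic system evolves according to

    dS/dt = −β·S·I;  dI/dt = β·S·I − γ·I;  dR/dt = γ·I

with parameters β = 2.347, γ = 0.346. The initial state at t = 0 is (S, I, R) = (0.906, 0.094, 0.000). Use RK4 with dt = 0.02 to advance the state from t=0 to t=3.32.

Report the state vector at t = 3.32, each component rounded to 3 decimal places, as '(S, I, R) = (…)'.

(S, I, R) = (0.030, 0.468, 0.502)

t=0.000: state=(0.906, 0.094, 0.000)
step 1 (dt=0.02): k1=(-0.200, 0.167, 0.033), k2=(-0.203, 0.170, 0.033), k3=(-0.203, 0.170, 0.033), k4=(-0.206, 0.172, 0.034); state += dt/6·(k1+2k2+2k3+k4)
t=0.020: state=(0.902, 0.097, 0.001)
t=0.040: state=(0.898, 0.101, 0.001)
t=0.060: state=(0.893, 0.105, 0.002)
continuing one RK4 step at a time; state shown every 10 steps (Δt=0.2):
t=0.200: state=(0.859, 0.133, 0.008)
t=0.400: state=(0.798, 0.183, 0.019)
t=0.600: state=(0.722, 0.244, 0.033)
t=0.800: state=(0.634, 0.313, 0.053)
t=1.000: state=(0.538, 0.385, 0.077)
t=1.200: state=(0.442, 0.452, 0.106)
t=1.400: state=(0.353, 0.508, 0.139)
t=1.600: state=(0.275, 0.549, 0.176)
t=1.800: state=(0.211, 0.574, 0.215)
t=2.000: state=(0.161, 0.584, 0.255)
t=2.200: state=(0.122, 0.582, 0.295)
t=2.400: state=(0.093, 0.572, 0.335)
t=2.600: state=(0.072, 0.554, 0.374)
t=2.800: state=(0.055, 0.533, 0.412)
t=3.000: state=(0.043, 0.509, 0.448)
t=3.200: state=(0.034, 0.483, 0.482)
t=3.320: state=(0.030, 0.468, 0.502)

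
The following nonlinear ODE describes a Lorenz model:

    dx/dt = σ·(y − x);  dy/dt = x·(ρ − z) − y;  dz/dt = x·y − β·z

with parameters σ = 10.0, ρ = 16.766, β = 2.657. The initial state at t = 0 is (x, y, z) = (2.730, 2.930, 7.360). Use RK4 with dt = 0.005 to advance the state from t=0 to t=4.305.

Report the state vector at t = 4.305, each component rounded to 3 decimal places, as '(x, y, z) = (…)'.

(x, y, z) = (4.773, 5.587, 12.441)

t=0.000: state=(2.730, 2.930, 7.360)
step 1 (dt=0.005): k1=(2.000, 22.748, -11.557), k2=(2.519, 22.818, -11.310), k3=(2.507, 22.828, -11.307), k4=(3.016, 22.907, -11.057); state += dt/6·(k1+2k2+2k3+k4)
t=0.005: state=(2.743, 3.044, 7.303)
t=0.010: state=(2.760, 3.159, 7.249)
t=0.015: state=(2.782, 3.275, 7.198)
continuing one RK4 step at a time; state shown every 40 steps (Δt=0.2):
t=0.200: state=(6.262, 9.385, 8.568)
t=0.400: state=(10.689, 9.442, 21.810)
t=0.600: state=(4.007, 1.348, 17.818)
t=0.800: state=(2.000, 2.151, 11.055)
t=1.000: state=(3.792, 5.521, 8.133)
t=1.200: state=(8.944, 11.617, 14.175)
t=1.400: state=(7.938, 4.517, 21.458)
t=1.600: state=(3.000, 2.066, 14.549)
t=1.800: state=(3.247, 4.238, 9.893)
t=2.000: state=(6.924, 9.474, 11.388)
t=2.200: state=(9.387, 7.942, 20.631)
t=2.400: state=(4.493, 2.675, 16.936)
t=2.600: state=(3.425, 3.933, 11.638)
t=2.800: state=(6.057, 8.096, 11.257)
t=3.000: state=(9.182, 9.077, 18.751)
t=3.200: state=(5.646, 3.618, 18.020)
t=3.400: state=(3.864, 4.039, 12.926)
t=3.600: state=(5.805, 7.451, 11.829)
t=3.800: state=(8.686, 9.028, 17.584)
t=4.000: state=(6.256, 4.434, 18.214)
t=4.200: state=(4.333, 4.324, 13.757)
t=4.305: state=(4.773, 5.587, 12.441)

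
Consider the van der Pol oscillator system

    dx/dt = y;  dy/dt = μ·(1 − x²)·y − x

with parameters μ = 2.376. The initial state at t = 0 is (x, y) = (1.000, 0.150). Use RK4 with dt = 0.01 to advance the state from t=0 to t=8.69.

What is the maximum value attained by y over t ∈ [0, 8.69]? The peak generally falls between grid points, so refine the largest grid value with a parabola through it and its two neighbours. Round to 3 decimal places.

t=0.000: state=(1.000, 0.150)
step 1 (dt=0.01): k1=(0.150, -1.000), k2=(0.145, -1.001), k3=(0.145, -1.001), k4=(0.140, -1.002); state += dt/6·(k1+2k2+2k3+k4)
t=0.010: state=(1.001, 0.140)
t=0.020: state=(1.003, 0.130)
t=0.030: state=(1.004, 0.120)
continuing one RK4 step at a time; state shown every 50 steps (Δt=0.5):
t=0.500: state=(0.949, -0.354)
t=1.000: state=(0.619, -1.055)
t=1.500: state=(-0.352, -3.253)
t=2.000: state=(-1.875, -1.074)
t=2.500: state=(-1.930, 0.244)
t=3.000: state=(-1.784, 0.324)
t=3.500: state=(-1.608, 0.386)
t=4.000: state=(-1.391, 0.493)
t=4.500: state=(-1.094, 0.731)
t=5.000: state=(-0.579, 1.505)
t=5.500: state=(0.789, 4.220)
t=6.000: state=(2.010, 0.276)
t=6.500: state=(1.945, -0.270)
t=7.000: state=(1.796, -0.322)
t=7.500: state=(1.622, -0.380)
t=8.000: state=(1.409, -0.482)
t=8.500: state=(1.120, -0.704)
t=8.690: state=(0.972, -0.870)
largest grid value and its neighbours: y(5.530)=4.27720, y(5.540)=4.28009, y(5.550)=4.27420
parabola through these three points peaks at t≈5.538 with y≈4.28022

max y = 4.280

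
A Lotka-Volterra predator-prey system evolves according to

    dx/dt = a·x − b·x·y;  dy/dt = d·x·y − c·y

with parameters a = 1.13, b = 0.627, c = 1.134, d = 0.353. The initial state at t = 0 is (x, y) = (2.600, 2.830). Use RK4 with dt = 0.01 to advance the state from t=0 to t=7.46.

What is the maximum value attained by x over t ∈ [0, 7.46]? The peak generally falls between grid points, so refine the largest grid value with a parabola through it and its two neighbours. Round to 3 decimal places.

max x = 5.220

t=0.000: state=(2.600, 2.830)
step 1 (dt=0.01): k1=(-1.675, -0.612), k2=(-1.665, -0.620), k3=(-1.665, -0.619), k4=(-1.655, -0.627); state += dt/6·(k1+2k2+2k3+k4)
t=0.010: state=(2.583, 2.824)
t=0.020: state=(2.567, 2.817)
t=0.030: state=(2.551, 2.811)
continuing one RK4 step at a time; state shown every 25 steps (Δt=0.25):
t=0.250: state=(2.245, 2.637)
t=0.500: state=(2.007, 2.394)
t=0.750: state=(1.866, 2.138)
t=1.000: state=(1.805, 1.892)
t=1.250: state=(1.812, 1.671)
t=1.500: state=(1.878, 1.480)
t=1.750: state=(2.001, 1.322)
t=2.000: state=(2.179, 1.197)
t=2.250: state=(2.415, 1.104)
t=2.500: state=(2.708, 1.042)
t=2.750: state=(3.060, 1.012)
t=3.000: state=(3.464, 1.016)
t=3.250: state=(3.908, 1.059)
t=3.500: state=(4.363, 1.149)
t=3.750: state=(4.782, 1.296)
t=4.000: state=(5.095, 1.511)
t=4.250: state=(5.220, 1.797)
t=4.500: state=(5.090, 2.137)
t=4.750: state=(4.699, 2.483)
t=5.000: state=(4.126, 2.763)
t=5.250: state=(3.501, 2.913)
t=5.500: state=(2.936, 2.912)
t=5.750: state=(2.489, 2.784)
t=6.000: state=(2.168, 2.573)
t=6.250: state=(1.959, 2.323)
t=6.500: state=(1.842, 2.067)
t=6.750: state=(1.801, 1.828)
t=7.000: state=(1.825, 1.615)
t=7.250: state=(1.907, 1.433)
t=7.460: state=(2.019, 1.306)
largest grid value and its neighbours: x(4.240)=5.21971, x(4.250)=5.22010, x(4.260)=5.22008
parabola through these three points peaks at t≈4.254 with x≈5.22014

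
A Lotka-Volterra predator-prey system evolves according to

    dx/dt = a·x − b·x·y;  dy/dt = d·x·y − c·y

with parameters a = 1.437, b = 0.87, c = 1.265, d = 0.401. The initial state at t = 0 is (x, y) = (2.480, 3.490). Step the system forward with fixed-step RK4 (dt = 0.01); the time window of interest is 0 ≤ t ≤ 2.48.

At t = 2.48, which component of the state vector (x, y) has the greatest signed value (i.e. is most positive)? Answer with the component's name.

largest component: x

t=0.000: state=(2.480, 3.490)
step 1 (dt=0.01): k1=(-3.966, -0.944), k2=(-3.924, -0.971), k3=(-3.924, -0.970), k4=(-3.883, -0.996); state += dt/6·(k1+2k2+2k3+k4)
t=0.010: state=(2.441, 3.480)
t=0.020: state=(2.402, 3.470)
t=0.030: state=(2.365, 3.459)
continuing one RK4 step at a time; state shown every 10 steps (Δt=0.1):
t=0.100: state=(2.124, 3.372)
t=0.200: state=(1.841, 3.216)
t=0.300: state=(1.619, 3.037)
t=0.400: state=(1.447, 2.845)
t=0.500: state=(1.315, 2.650)
t=0.600: state=(1.216, 2.456)
t=0.700: state=(1.143, 2.269)
t=0.800: state=(1.092, 2.091)
t=0.900: state=(1.059, 1.923)
t=1.000: state=(1.041, 1.768)
t=1.100: state=(1.037, 1.624)
t=1.200: state=(1.046, 1.492)
t=1.300: state=(1.066, 1.371)
t=1.400: state=(1.098, 1.262)
t=1.500: state=(1.141, 1.163)
t=1.600: state=(1.195, 1.074)
t=1.700: state=(1.261, 0.994)
t=1.800: state=(1.339, 0.923)
t=1.900: state=(1.431, 0.860)
t=2.000: state=(1.537, 0.804)
t=2.100: state=(1.658, 0.755)
t=2.200: state=(1.796, 0.713)
t=2.300: state=(1.952, 0.677)
t=2.400: state=(2.128, 0.648)
t=2.480: state=(2.283, 0.628)
compare at T: x=2.283, y=0.628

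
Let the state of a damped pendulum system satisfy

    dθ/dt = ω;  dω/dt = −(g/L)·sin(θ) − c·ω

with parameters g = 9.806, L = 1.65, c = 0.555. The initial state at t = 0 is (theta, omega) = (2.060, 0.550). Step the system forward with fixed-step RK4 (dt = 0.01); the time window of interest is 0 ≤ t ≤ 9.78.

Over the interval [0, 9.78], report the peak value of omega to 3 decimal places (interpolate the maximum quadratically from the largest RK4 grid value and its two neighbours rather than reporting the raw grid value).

t=0.000: state=(2.060, 0.550)
step 1 (dt=0.01): k1=(0.550, -5.551), k2=(0.522, -5.528), k3=(0.522, -5.529), k4=(0.495, -5.506); state += dt/6·(k1+2k2+2k3+k4)
t=0.010: state=(2.065, 0.495)
t=0.020: state=(2.070, 0.440)
t=0.030: state=(2.074, 0.385)
continuing one RK4 step at a time; state shown every 50 steps (Δt=0.5):
t=0.500: state=(1.697, -1.954)
t=1.000: state=(0.230, -3.462)
t=1.500: state=(-1.088, -1.354)
t=2.000: state=(-1.050, 1.372)
t=2.500: state=(-0.006, 2.320)
t=3.000: state=(0.787, 0.580)
t=3.500: state=(0.558, -1.319)
t=4.000: state=(-0.216, -1.391)
t=4.500: state=(-0.562, 0.093)
t=5.000: state=(-0.205, 1.119)
t=5.500: state=(0.294, 0.651)
t=6.000: state=(0.341, -0.433)
t=6.500: state=(-0.008, -0.772)
t=7.000: state=(-0.263, -0.153)
t=7.500: state=(-0.158, 0.489)
t=8.000: state=(0.101, 0.421)
t=8.500: state=(0.182, -0.111)
t=9.000: state=(0.036, -0.388)
t=9.500: state=(-0.116, -0.155)
t=9.780: state=(-0.128, 0.064)
largest grid value and its neighbours: omega(2.400)=2.37788, omega(2.410)=2.37822, omega(2.420)=2.37719
parabola through these three points peaks at t≈2.408 with omega≈2.37826

max omega = 2.378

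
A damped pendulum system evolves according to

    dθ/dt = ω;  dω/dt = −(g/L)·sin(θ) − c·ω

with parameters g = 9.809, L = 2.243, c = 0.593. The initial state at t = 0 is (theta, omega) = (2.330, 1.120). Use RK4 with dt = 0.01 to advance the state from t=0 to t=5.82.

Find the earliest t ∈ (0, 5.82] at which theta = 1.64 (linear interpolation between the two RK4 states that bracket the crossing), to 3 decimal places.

t=0.000: state=(2.330, 1.120)
step 1 (dt=0.01): k1=(1.120, -3.836), k2=(1.101, -3.808), k3=(1.101, -3.808), k4=(1.082, -3.780); state += dt/6·(k1+2k2+2k3+k4)
t=0.010: state=(2.341, 1.082)
t=0.020: state=(2.352, 1.044)
t=0.030: state=(2.362, 1.007)
continuing one RK4 step at a time; state shown every 20 steps (Δt=0.2):
t=0.200: state=(2.484, 0.450)
t=0.400: state=(2.519, -0.087)
t=0.600: state=(2.453, -0.575)
t=0.800: state=(2.288, -1.081)
t=1.000: state=(2.016, -1.644)
t=1.190: state=(1.649, -2.222)
next step: t=1.200: state=(1.627, -2.253) — theta has crossed 1.64
linear interpolation between t=1.190 (1.64929) and t=1.200 (1.62692) → t≈1.194

t = 1.194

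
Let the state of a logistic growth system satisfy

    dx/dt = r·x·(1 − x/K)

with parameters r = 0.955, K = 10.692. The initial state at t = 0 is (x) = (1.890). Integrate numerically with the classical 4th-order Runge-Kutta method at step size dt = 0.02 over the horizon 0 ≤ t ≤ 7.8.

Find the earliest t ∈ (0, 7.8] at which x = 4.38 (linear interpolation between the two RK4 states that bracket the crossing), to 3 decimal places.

t = 1.228

t=0.000: state=(1.890)
step 1 (dt=0.02): k1=(1.486), k2=(1.495), k3=(1.495), k4=(1.504); state += dt/6·(k1+2k2+2k3+k4)
t=0.020: state=(1.920)
t=0.040: state=(1.950)
t=0.060: state=(1.981)
continuing one RK4 step at a time; state shown every 25 steps (Δt=0.5):
t=0.500: state=(2.749)
t=1.000: state=(3.829)
t=1.220: state=(4.360)
next step: t=1.240: state=(4.409) — x has crossed 4.38
linear interpolation between t=1.220 (4.35959) and t=1.240 (4.40899) → t≈1.228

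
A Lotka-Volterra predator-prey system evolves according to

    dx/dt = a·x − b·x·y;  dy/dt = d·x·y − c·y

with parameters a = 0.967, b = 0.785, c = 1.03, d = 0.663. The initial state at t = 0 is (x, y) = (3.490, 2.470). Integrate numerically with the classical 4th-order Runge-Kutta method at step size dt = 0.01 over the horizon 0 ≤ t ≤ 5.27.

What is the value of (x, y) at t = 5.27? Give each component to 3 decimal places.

(x, y) = (1.945, 0.267)

t=0.000: state=(3.490, 2.470)
step 1 (dt=0.01): k1=(-3.392, 3.171), k2=(-3.419, 3.164), k3=(-3.419, 3.163), k4=(-3.445, 3.155); state += dt/6·(k1+2k2+2k3+k4)
t=0.010: state=(3.456, 2.502)
t=0.020: state=(3.421, 2.533)
t=0.030: state=(3.386, 2.564)
continuing one RK4 step at a time; state shown every 20 steps (Δt=0.2):
t=0.200: state=(2.742, 3.042)
t=0.400: state=(2.001, 3.386)
t=0.600: state=(1.415, 3.449)
t=0.800: state=(1.009, 3.291)
t=1.000: state=(0.746, 3.005)
t=1.200: state=(0.580, 2.668)
t=1.400: state=(0.475, 2.327)
t=1.600: state=(0.411, 2.008)
t=1.800: state=(0.372, 1.721)
t=2.000: state=(0.352, 1.469)
t=2.200: state=(0.345, 1.252)
t=2.400: state=(0.349, 1.066)
t=2.600: state=(0.363, 0.910)
t=2.800: state=(0.385, 0.778)
t=3.000: state=(0.418, 0.668)
t=3.200: state=(0.460, 0.576)
t=3.400: state=(0.513, 0.500)
t=3.600: state=(0.578, 0.437)
t=3.800: state=(0.658, 0.386)
t=4.000: state=(0.754, 0.345)
t=4.200: state=(0.868, 0.313)
t=4.400: state=(1.005, 0.288)
t=4.600: state=(1.168, 0.271)
t=4.800: state=(1.359, 0.260)
t=5.000: state=(1.583, 0.257)
t=5.200: state=(1.845, 0.263)
t=5.270: state=(1.945, 0.267)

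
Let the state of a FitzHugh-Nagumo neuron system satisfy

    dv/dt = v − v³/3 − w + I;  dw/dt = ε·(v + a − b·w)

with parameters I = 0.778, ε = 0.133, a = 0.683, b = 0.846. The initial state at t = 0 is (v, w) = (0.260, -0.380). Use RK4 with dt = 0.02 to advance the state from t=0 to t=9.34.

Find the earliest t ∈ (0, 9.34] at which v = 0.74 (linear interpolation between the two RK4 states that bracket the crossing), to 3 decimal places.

t=0.000: state=(0.260, -0.380)
step 1 (dt=0.02): k1=(1.412, 0.168), k2=(1.424, 0.170), k3=(1.424, 0.170), k4=(1.435, 0.172); state += dt/6·(k1+2k2+2k3+k4)
t=0.020: state=(0.288, -0.377)
t=0.040: state=(0.317, -0.373)
t=0.060: state=(0.347, -0.370)
t=0.300: state=(0.731, -0.321)
next step: t=0.320: state=(0.765, -0.317) — v has crossed 0.74
linear interpolation between t=0.300 (0.73112) and t=0.320 (0.76523) → t≈0.305

t = 0.305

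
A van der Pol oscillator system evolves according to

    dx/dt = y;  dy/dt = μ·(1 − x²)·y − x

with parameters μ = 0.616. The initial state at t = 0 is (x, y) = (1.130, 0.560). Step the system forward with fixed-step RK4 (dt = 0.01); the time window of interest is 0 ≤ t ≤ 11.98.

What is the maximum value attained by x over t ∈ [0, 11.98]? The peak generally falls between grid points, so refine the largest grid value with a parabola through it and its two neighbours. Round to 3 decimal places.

t=0.000: state=(1.130, 0.560)
step 1 (dt=0.01): k1=(0.560, -1.226), k2=(0.554, -1.229), k3=(0.554, -1.229), k4=(0.548, -1.233); state += dt/6·(k1+2k2+2k3+k4)
t=0.010: state=(1.136, 0.548)
t=0.020: state=(1.141, 0.535)
t=0.030: state=(1.146, 0.523)
continuing one RK4 step at a time; state shown every 50 steps (Δt=0.5):
t=0.500: state=(1.250, -0.079)
t=1.000: state=(1.068, -0.631)
t=1.500: state=(0.626, -1.138)
t=2.000: state=(-0.077, -1.669)
t=2.500: state=(-0.976, -1.771)
t=3.000: state=(-1.648, -0.780)
t=3.500: state=(-1.763, 0.229)
t=4.000: state=(-1.498, 0.784)
t=4.500: state=(-0.995, 1.239)
t=5.000: state=(-0.235, 1.827)
t=5.500: state=(0.811, 2.224)
t=6.000: state=(1.726, 1.184)
t=6.500: state=(1.962, -0.114)
t=7.000: state=(1.736, -0.714)
t=7.500: state=(1.279, -1.113)
t=8.000: state=(0.603, -1.626)
t=8.500: state=(-0.370, -2.241)
t=9.000: state=(-1.463, -1.815)
t=9.500: state=(-1.981, -0.288)
t=10.000: state=(-1.887, 0.539)
t=10.500: state=(-1.508, 0.954)
t=11.000: state=(-0.929, 1.389)
t=11.500: state=(-0.085, 2.011)
t=11.980: state=(0.984, 2.264)
largest grid value and its neighbours: x(6.430)=1.96505, x(6.440)=1.96513, x(6.450)=1.96501
parabola through these three points peaks at t≈6.439 with x≈1.96513

max x = 1.965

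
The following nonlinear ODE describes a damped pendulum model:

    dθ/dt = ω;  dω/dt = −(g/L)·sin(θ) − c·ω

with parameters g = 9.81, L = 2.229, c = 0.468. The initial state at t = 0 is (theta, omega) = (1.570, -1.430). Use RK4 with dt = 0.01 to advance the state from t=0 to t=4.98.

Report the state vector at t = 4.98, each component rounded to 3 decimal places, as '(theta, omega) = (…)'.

t=0.000: state=(1.570, -1.430)
step 1 (dt=0.01): k1=(-1.430, -3.732), k2=(-1.449, -3.723), k3=(-1.449, -3.723), k4=(-1.467, -3.714); state += dt/6·(k1+2k2+2k3+k4)
t=0.010: state=(1.556, -1.467)
t=0.020: state=(1.541, -1.504)
t=0.030: state=(1.525, -1.541)
continuing one RK4 step at a time; state shown every 20 steps (Δt=0.2):
t=0.200: state=(1.212, -2.126)
t=0.400: state=(0.733, -2.626)
t=0.600: state=(0.187, -2.758)
t=0.800: state=(-0.340, -2.440)
t=1.000: state=(-0.766, -1.774)
t=1.200: state=(-1.039, -0.950)
t=1.400: state=(-1.145, -0.114)
t=1.600: state=(-1.089, 0.656)
t=1.800: state=(-0.891, 1.303)
t=2.000: state=(-0.581, 1.751)
t=2.200: state=(-0.209, 1.916)
t=2.400: state=(0.164, 1.759)
t=2.600: state=(0.476, 1.331)
t=2.800: state=(0.686, 0.744)
t=3.000: state=(0.771, 0.111)
t=3.200: state=(0.733, -0.479)
t=3.400: state=(0.587, -0.955)
t=3.600: state=(0.363, -1.256)
t=3.800: state=(0.100, -1.335)
t=4.000: state=(-0.156, -1.188)
t=4.200: state=(-0.363, -0.861)
t=4.400: state=(-0.493, -0.429)
t=4.600: state=(-0.533, 0.028)
t=4.800: state=(-0.485, 0.440)
t=4.980: state=(-0.379, 0.725)

(theta, omega) = (-0.379, 0.725)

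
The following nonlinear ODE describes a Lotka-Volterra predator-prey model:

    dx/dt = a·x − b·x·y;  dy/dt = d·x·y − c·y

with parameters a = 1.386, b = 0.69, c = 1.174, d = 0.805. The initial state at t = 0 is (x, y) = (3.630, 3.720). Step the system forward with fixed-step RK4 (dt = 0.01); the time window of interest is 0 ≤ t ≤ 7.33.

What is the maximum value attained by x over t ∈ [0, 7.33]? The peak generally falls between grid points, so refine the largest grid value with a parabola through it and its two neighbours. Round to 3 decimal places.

max x = 4.274

t=0.000: state=(3.630, 3.720)
step 1 (dt=0.01): k1=(-4.286, 6.503), k2=(-4.342, 6.495), k3=(-4.342, 6.494), k4=(-4.396, 6.484); state += dt/6·(k1+2k2+2k3+k4)
t=0.010: state=(3.587, 3.785)
t=0.020: state=(3.542, 3.850)
t=0.030: state=(3.497, 3.914)
continuing one RK4 step at a time; state shown every 25 steps (Δt=0.25):
t=0.250: state=(2.376, 5.093)
t=0.500: state=(1.330, 5.469)
t=0.750: state=(0.757, 4.997)
t=1.000: state=(0.483, 4.206)
t=1.250: state=(0.355, 3.407)
t=1.500: state=(0.296, 2.710)
t=1.750: state=(0.276, 2.139)
t=2.000: state=(0.281, 1.687)
t=2.250: state=(0.307, 1.334)
t=2.500: state=(0.353, 1.063)
t=2.750: state=(0.424, 0.856)
t=3.000: state=(0.524, 0.702)
t=3.250: state=(0.664, 0.590)
t=3.500: state=(0.854, 0.512)
t=3.750: state=(1.111, 0.464)
t=4.000: state=(1.452, 0.447)
t=4.250: state=(1.899, 0.466)
t=4.500: state=(2.465, 0.539)
t=4.750: state=(3.137, 0.705)
t=5.000: state=(3.825, 1.060)
t=5.250: state=(4.258, 1.797)
t=5.500: state=(3.975, 3.116)
t=5.750: state=(2.862, 4.667)
t=6.000: state=(1.663, 5.456)
t=6.250: state=(0.925, 5.236)
t=6.500: state=(0.562, 4.514)
t=6.750: state=(0.392, 3.697)
t=7.000: state=(0.312, 2.956)
t=7.250: state=(0.280, 2.338)
t=7.330: state=(0.277, 2.167)
largest grid value and its neighbours: x(5.290)=4.27344, x(5.300)=4.27401, x(5.310)=4.27324
parabola through these three points peaks at t≈5.299 with x≈4.27402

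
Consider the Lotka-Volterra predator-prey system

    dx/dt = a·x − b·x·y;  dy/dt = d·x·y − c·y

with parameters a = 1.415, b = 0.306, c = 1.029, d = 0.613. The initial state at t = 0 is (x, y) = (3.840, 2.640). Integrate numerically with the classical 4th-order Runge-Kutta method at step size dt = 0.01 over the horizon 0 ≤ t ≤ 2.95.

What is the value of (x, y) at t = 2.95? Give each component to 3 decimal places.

(x, y) = (0.437, 3.668)

t=0.000: state=(3.840, 2.640)
step 1 (dt=0.01): k1=(2.331, 3.498), k2=(2.318, 3.540), k3=(2.318, 3.540), k4=(2.304, 3.583); state += dt/6·(k1+2k2+2k3+k4)
t=0.010: state=(3.863, 2.675)
t=0.020: state=(3.886, 2.712)
t=0.030: state=(3.909, 2.749)
continuing one RK4 step at a time; state shown every 10 steps (Δt=0.1):
t=0.100: state=(4.057, 3.035)
t=0.200: state=(4.228, 3.530)
t=0.300: state=(4.332, 4.142)
t=0.400: state=(4.349, 4.879)
t=0.500: state=(4.260, 5.735)
t=0.600: state=(4.059, 6.680)
t=0.700: state=(3.755, 7.662)
t=0.800: state=(3.372, 8.603)
t=0.900: state=(2.947, 9.422)
t=1.000: state=(2.519, 10.050)
t=1.100: state=(2.119, 10.451)
t=1.200: state=(1.768, 10.619)
t=1.300: state=(1.472, 10.577)
t=1.400: state=(1.230, 10.364)
t=1.500: state=(1.037, 10.021)
t=1.600: state=(0.885, 9.588)
t=1.700: state=(0.766, 9.098)
t=1.800: state=(0.673, 8.578)
t=1.900: state=(0.601, 8.047)
t=2.000: state=(0.546, 7.519)
t=2.100: state=(0.504, 7.005)
t=2.200: state=(0.472, 6.512)
t=2.300: state=(0.449, 6.043)
t=2.400: state=(0.432, 5.601)
t=2.500: state=(0.422, 5.187)
t=2.600: state=(0.418, 4.802)
t=2.700: state=(0.418, 4.445)
t=2.800: state=(0.422, 4.115)
t=2.900: state=(0.431, 3.810)
t=2.950: state=(0.437, 3.668)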